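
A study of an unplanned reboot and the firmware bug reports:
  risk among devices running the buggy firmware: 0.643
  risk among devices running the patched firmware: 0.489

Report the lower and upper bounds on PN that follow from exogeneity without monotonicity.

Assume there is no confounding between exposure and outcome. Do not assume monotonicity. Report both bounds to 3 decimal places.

0.240 ≤ PN ≤ 0.795

Let p₁ = 0.643, p₀ = 0.489.
Under exogeneity alone the bounds on PN are max{0,(p₁−p₀)/p₁} ≤ PN ≤ min{1,(1−p₀)/p₁}.
  lower = (p₁ − p₀)/p₁ = 0.154 / 0.643 ≈ 0.2395
  upper = min{1, (1 − p₀)/p₁} = 0.511 / 0.643 ≈ 0.7947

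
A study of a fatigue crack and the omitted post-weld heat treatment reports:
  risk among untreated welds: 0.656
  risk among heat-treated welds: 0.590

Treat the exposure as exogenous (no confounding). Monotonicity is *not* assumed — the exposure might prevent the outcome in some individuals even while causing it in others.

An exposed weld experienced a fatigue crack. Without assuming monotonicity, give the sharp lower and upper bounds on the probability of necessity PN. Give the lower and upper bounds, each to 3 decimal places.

0.101 ≤ PN ≤ 0.625

Let p₁ = 0.656, p₀ = 0.59.
Under exogeneity alone the bounds on PN are max{0,(p₁−p₀)/p₁} ≤ PN ≤ min{1,(1−p₀)/p₁}.
  lower = (p₁ − p₀)/p₁ = 0.066 / 0.656 ≈ 0.1006
  upper = min{1, (1 − p₀)/p₁} = 0.41 / 0.656 ≈ 0.6250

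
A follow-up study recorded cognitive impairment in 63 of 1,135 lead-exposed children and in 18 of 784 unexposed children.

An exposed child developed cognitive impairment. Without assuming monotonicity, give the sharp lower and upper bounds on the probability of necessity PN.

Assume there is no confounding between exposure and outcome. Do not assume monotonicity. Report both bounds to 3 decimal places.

0.586 ≤ PN ≤ 1.000

p₁ = P(outcome | exposed) = 63/1135 = 0.055507
p₀ = P(outcome | unexposed) = 18/784 = 0.022959
Under exogeneity alone the bounds on PN are max{0,(p₁−p₀)/p₁} ≤ PN ≤ min{1,(1−p₀)/p₁}.
  lower = (p₁ − p₀)/p₁ = 0.032547 / 0.055507 ≈ 0.5864
  upper = min{1, (1 − p₀)/p₁} = 0.97704 / 0.055507 ≈ 17.6022 → capped at 1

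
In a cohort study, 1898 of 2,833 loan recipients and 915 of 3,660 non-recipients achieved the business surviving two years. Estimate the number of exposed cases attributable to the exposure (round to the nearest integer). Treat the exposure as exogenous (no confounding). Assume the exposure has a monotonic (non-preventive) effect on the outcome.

about 1190 cases

p₁ = P(outcome | exposed) = 1898/2833 = 0.66996
p₀ = P(outcome | unexposed) = 915/3660 = 0.25
PN = (p₁ − p₀)/p₁ = (0.66996 − 0.25) / 0.66996 ≈ 0.62684.
Attributable cases ≈ PN × (exposed cases) = 0.62684 × 1898 ≈ 1189.75.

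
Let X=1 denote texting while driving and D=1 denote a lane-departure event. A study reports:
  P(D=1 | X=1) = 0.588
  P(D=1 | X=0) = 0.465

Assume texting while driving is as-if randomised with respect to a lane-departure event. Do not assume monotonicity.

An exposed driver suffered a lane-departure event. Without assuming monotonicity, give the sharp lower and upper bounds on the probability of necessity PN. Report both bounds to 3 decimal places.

Let p₁ = 0.588, p₀ = 0.465.
Under exogeneity alone the bounds on PN are max{0,(p₁−p₀)/p₁} ≤ PN ≤ min{1,(1−p₀)/p₁}.
  lower = (p₁ − p₀)/p₁ = 0.123 / 0.588 ≈ 0.2092
  upper = min{1, (1 − p₀)/p₁} = 0.535 / 0.588 ≈ 0.9099

0.209 ≤ PN ≤ 0.910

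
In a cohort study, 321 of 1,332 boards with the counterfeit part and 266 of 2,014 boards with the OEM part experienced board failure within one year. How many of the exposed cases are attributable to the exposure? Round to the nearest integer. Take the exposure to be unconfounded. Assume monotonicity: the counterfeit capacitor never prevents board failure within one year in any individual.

about 145 cases

p₁ = P(outcome | exposed) = 321/1332 = 0.24099
p₀ = P(outcome | unexposed) = 266/2014 = 0.13208
PN = (p₁ − p₀)/p₁ = (0.24099 − 0.13208) / 0.24099 ≈ 0.45195.
Attributable cases ≈ PN × (exposed cases) = 0.45195 × 321 ≈ 145.08.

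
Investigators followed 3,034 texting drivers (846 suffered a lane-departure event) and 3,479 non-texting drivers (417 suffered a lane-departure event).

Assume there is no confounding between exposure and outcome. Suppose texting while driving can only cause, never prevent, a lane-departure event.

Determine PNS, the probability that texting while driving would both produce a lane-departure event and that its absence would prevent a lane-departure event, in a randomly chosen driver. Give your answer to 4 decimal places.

PNS ≈ 0.1590

p₁ = P(outcome | exposed) = 846/3034 = 0.27884
p₀ = P(outcome | unexposed) = 417/3479 = 0.11986
Under exogeneity and monotonicity, PNS = p₁ − p₀.
PNS = 0.27884 − 0.11986 = 0.15898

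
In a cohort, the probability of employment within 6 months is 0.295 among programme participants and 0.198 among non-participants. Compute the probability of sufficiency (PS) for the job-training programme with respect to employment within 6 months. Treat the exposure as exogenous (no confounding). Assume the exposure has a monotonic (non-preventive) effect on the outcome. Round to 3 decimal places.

PS ≈ 0.121

Let p₁ = 0.295, p₀ = 0.198.
Under exogeneity and monotonicity, PS = (p₁ − p₀) / (1 − p₀).
PS = (0.295 − 0.198) / (1 − 0.198) = 0.097 / 0.802 ≈ 0.1209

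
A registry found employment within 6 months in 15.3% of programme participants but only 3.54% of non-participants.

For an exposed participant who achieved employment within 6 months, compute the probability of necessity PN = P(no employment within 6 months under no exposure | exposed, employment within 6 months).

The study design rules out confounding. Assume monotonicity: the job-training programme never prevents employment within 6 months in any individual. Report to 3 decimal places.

p₁ = 0.153, p₀ = 0.0354.
Under exogeneity and monotonicity, PN = (p₁ − p₀) / p₁.
PN = (0.153 − 0.0354) / 0.153 = 0.1176 / 0.153 ≈ 0.7686

PN ≈ 0.769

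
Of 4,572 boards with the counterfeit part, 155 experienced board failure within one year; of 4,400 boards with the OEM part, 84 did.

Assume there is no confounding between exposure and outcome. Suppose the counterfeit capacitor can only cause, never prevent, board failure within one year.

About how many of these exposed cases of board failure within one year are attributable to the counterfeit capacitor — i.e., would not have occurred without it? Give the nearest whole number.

p₁ = P(outcome | exposed) = 155/4572 = 0.033902
p₀ = P(outcome | unexposed) = 84/4400 = 0.019091
PN = (p₁ − p₀)/p₁ = (0.033902 − 0.019091) / 0.033902 ≈ 0.43688.
Attributable cases ≈ PN × (exposed cases) = 0.43688 × 155 ≈ 67.72.

about 68 cases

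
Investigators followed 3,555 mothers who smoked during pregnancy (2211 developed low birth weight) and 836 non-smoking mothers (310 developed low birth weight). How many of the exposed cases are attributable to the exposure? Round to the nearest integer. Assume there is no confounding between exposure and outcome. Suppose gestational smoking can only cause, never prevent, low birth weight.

p₁ = P(outcome | exposed) = 2211/3555 = 0.62194
p₀ = P(outcome | unexposed) = 310/836 = 0.37081
PN = (p₁ − p₀)/p₁ = (0.62194 − 0.37081) / 0.62194 ≈ 0.40378.
Attributable cases ≈ PN × (exposed cases) = 0.40378 × 2211 ≈ 892.76.

about 893 cases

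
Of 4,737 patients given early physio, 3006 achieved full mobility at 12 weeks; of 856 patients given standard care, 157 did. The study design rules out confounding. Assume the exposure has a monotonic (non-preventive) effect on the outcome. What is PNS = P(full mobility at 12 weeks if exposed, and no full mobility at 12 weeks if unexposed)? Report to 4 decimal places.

PNS ≈ 0.4512

p₁ = P(outcome | exposed) = 3006/4737 = 0.63458
p₀ = P(outcome | unexposed) = 157/856 = 0.18341
Under exogeneity and monotonicity, PNS = p₁ − p₀.
PNS = 0.63458 − 0.18341 = 0.45117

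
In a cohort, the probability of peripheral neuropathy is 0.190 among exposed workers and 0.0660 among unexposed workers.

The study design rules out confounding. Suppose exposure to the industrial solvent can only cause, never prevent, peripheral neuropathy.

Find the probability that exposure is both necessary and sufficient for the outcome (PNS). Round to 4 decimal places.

Let p₁ = 0.19, p₀ = 0.066.
Under exogeneity and monotonicity, PNS = p₁ − p₀.
PNS = 0.19 − 0.066 = 0.124

PNS ≈ 0.1240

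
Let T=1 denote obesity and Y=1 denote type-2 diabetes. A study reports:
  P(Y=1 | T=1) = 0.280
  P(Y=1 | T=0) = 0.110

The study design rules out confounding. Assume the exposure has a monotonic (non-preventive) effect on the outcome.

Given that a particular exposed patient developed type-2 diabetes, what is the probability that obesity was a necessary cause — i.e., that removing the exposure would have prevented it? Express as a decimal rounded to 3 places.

PN ≈ 0.607

Let p₁ = 0.28, p₀ = 0.11.
Under exogeneity and monotonicity, PN = (p₁ − p₀) / p₁.
PN = (0.28 − 0.11) / 0.28 = 0.17 / 0.28 ≈ 0.6071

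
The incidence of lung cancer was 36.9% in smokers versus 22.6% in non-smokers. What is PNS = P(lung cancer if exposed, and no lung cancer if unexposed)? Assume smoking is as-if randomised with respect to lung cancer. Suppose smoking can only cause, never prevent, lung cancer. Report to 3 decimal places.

PNS ≈ 0.143

p₁ = 0.369, p₀ = 0.226.
Under exogeneity and monotonicity, PNS = p₁ − p₀.
PNS = 0.369 − 0.226 = 0.143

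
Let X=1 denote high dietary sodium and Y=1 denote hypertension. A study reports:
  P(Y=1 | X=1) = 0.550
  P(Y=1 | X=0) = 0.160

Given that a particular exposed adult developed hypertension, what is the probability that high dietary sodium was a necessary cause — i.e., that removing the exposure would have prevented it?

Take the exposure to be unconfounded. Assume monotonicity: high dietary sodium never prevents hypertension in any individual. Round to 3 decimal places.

PN ≈ 0.709

Let p₁ = 0.55, p₀ = 0.16.
Under exogeneity and monotonicity, PN = (p₁ − p₀) / p₁.
PN = (0.55 − 0.16) / 0.55 = 0.39 / 0.55 ≈ 0.7091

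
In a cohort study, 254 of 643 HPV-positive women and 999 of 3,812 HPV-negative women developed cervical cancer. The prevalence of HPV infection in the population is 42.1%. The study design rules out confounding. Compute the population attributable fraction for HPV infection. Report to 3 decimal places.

PAF ≈ 0.176

p₁ = P(outcome | exposed) = 254/643 = 0.39502
p₀ = P(outcome | unexposed) = 999/3812 = 0.26207
Overall risk P(Y=1) = π·p₁ + (1−π)·p₀ = 0.421×0.39502 + 0.579×0.26207 = 0.31804.
Under exogeneity, PAF = [P(Y=1) − p₀] / P(Y=1).
PAF = (0.31804 − 0.26207) / 0.31804 ≈ 0.1760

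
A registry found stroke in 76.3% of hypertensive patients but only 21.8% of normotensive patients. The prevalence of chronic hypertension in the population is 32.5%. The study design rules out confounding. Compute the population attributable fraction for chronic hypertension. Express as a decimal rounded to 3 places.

PAF ≈ 0.448

p₁ = 0.763, p₀ = 0.218.
Overall risk P(Y=1) = π·p₁ + (1−π)·p₀ = 0.325×0.763 + 0.675×0.218 = 0.39513.
Under exogeneity, PAF = [P(Y=1) − p₀] / P(Y=1).
PAF = (0.39513 − 0.218) / 0.39513 ≈ 0.4483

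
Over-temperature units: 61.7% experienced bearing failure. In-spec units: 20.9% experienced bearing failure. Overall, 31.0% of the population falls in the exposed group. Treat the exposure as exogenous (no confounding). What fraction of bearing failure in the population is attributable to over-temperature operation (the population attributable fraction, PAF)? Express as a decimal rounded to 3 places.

PAF ≈ 0.377

p₁ = 0.617, p₀ = 0.209.
Overall risk P(Y=1) = π·p₁ + (1−π)·p₀ = 0.31×0.617 + 0.69×0.209 = 0.33548.
Under exogeneity, PAF = [P(Y=1) − p₀] / P(Y=1).
PAF = (0.33548 − 0.209) / 0.33548 ≈ 0.3770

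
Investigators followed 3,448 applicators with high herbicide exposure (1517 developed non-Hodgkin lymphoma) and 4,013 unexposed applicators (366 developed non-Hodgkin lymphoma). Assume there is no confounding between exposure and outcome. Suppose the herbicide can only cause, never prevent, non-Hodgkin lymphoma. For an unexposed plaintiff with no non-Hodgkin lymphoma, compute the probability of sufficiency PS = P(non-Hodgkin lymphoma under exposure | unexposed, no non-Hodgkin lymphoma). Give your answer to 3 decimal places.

p₁ = P(outcome | exposed) = 1517/3448 = 0.43997
p₀ = P(outcome | unexposed) = 366/4013 = 0.091204
Under exogeneity and monotonicity, PS = (p₁ − p₀) / (1 − p₀).
PS = (0.43997 − 0.091204) / (1 − 0.091204) = 0.34876 / 0.9088 ≈ 0.3838

PS ≈ 0.384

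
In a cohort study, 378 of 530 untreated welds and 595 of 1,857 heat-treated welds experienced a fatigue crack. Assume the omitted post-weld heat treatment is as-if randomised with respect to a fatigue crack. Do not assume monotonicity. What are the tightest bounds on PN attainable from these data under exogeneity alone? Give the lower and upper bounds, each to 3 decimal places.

0.551 ≤ PN ≤ 0.953

p₁ = P(outcome | exposed) = 378/530 = 0.71321
p₀ = P(outcome | unexposed) = 595/1857 = 0.32041
Under exogeneity alone the bounds on PN are max{0,(p₁−p₀)/p₁} ≤ PN ≤ min{1,(1−p₀)/p₁}.
  lower = (p₁ − p₀)/p₁ = 0.3928 / 0.71321 ≈ 0.5507
  upper = min{1, (1 − p₀)/p₁} = 0.67959 / 0.71321 ≈ 0.9529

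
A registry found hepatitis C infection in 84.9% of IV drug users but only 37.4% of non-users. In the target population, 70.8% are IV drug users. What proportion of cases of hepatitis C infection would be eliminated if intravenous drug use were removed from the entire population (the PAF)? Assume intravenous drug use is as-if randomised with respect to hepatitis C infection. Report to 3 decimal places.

p₁ = 0.849, p₀ = 0.374.
Overall risk P(Y=1) = π·p₁ + (1−π)·p₀ = 0.708×0.849 + 0.292×0.374 = 0.7103.
Under exogeneity, PAF = [P(Y=1) − p₀] / P(Y=1).
PAF = (0.7103 − 0.374) / 0.7103 ≈ 0.4735

PAF ≈ 0.473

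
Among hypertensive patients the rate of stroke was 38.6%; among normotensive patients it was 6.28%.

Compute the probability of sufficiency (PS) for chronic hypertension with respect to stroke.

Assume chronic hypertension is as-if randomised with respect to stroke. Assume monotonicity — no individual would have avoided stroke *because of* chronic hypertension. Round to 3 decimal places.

p₁ = 0.386, p₀ = 0.0628.
Under exogeneity and monotonicity, PS = (p₁ − p₀) / (1 − p₀).
PS = (0.386 − 0.0628) / (1 − 0.0628) = 0.3232 / 0.9372 ≈ 0.3449

PS ≈ 0.345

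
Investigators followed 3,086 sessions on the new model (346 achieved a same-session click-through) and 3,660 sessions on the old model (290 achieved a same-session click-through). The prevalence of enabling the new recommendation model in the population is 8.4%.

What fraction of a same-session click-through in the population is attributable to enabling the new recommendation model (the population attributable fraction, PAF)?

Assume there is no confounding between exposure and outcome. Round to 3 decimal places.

p₁ = P(outcome | exposed) = 346/3086 = 0.11212
p₀ = P(outcome | unexposed) = 290/3660 = 0.079235
Overall risk P(Y=1) = π·p₁ + (1−π)·p₀ = 0.084×0.11212 + 0.916×0.079235 = 0.081997.
Under exogeneity, PAF = [P(Y=1) − p₀] / P(Y=1).
PAF = (0.081997 − 0.079235) / 0.081997 ≈ 0.0337

PAF ≈ 0.034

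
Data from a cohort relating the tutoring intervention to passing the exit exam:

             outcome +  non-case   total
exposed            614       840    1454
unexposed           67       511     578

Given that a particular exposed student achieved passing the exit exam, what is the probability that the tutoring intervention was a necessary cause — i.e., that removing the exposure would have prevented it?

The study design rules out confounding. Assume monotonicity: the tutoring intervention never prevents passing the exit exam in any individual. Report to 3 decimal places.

p₁ = P(outcome | exposed) = 614/1454 = 0.42228
p₀ = P(outcome | unexposed) = 67/578 = 0.11592
Under exogeneity and monotonicity, PN = (p₁ − p₀)/p₁.
PN = (0.42228 − 0.11592) / 0.42228 ≈ 0.7255

PN ≈ 0.725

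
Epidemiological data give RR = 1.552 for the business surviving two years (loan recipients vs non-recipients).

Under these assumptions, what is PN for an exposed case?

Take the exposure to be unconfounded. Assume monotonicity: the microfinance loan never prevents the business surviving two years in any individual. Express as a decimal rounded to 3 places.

Under exogeneity and monotonicity, PN = (RR − 1) / RR = 1 − 1/RR.
PN = (1.552 − 1) / 1.552 = 0.552 / 1.552 ≈ 0.3557

PN ≈ 0.356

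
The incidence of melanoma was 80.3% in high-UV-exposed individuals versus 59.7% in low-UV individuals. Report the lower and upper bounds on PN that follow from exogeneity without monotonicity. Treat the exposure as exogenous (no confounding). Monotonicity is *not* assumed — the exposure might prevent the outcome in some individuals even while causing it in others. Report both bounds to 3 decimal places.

0.257 ≤ PN ≤ 0.502

p₁ = 0.803, p₀ = 0.597.
Under exogeneity alone the bounds on PN are max{0,(p₁−p₀)/p₁} ≤ PN ≤ min{1,(1−p₀)/p₁}.
  lower = (p₁ − p₀)/p₁ = 0.206 / 0.803 ≈ 0.2565
  upper = min{1, (1 − p₀)/p₁} = 0.403 / 0.803 ≈ 0.5019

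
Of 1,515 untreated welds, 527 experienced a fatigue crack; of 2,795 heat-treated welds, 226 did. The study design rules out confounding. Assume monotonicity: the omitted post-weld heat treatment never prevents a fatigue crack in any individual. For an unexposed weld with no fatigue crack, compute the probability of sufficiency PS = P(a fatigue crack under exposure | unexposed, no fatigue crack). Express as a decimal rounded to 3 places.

PS ≈ 0.290

p₁ = P(outcome | exposed) = 527/1515 = 0.34785
p₀ = P(outcome | unexposed) = 226/2795 = 0.080859
Under exogeneity and monotonicity, PS = (p₁ − p₀) / (1 − p₀).
PS = (0.34785 − 0.080859) / (1 − 0.080859) = 0.267 / 0.91914 ≈ 0.2905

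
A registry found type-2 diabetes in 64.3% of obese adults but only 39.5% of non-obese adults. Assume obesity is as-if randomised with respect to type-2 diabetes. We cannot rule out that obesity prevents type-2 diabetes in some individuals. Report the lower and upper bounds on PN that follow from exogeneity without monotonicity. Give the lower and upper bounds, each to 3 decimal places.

0.386 ≤ PN ≤ 0.941

p₁ = 0.643, p₀ = 0.395.
Under exogeneity alone the bounds on PN are max{0,(p₁−p₀)/p₁} ≤ PN ≤ min{1,(1−p₀)/p₁}.
  lower = (p₁ − p₀)/p₁ = 0.248 / 0.643 ≈ 0.3857
  upper = min{1, (1 − p₀)/p₁} = 0.605 / 0.643 ≈ 0.9409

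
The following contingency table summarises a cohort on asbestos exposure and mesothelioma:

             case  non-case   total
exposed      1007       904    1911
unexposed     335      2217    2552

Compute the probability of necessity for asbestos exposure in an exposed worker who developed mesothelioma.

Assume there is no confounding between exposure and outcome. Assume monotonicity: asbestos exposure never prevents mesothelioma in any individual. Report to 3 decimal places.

PN ≈ 0.751

p₁ = P(outcome | exposed) = 1007/1911 = 0.52695
p₀ = P(outcome | unexposed) = 335/2552 = 0.13127
Under exogeneity and monotonicity, PN = (p₁ − p₀)/p₁.
PN = (0.52695 − 0.13127) / 0.52695 ≈ 0.7509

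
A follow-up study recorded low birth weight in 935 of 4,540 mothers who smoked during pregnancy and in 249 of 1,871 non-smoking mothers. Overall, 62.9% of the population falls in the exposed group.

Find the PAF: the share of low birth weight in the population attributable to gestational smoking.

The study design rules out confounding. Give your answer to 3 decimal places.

PAF ≈ 0.256

p₁ = P(outcome | exposed) = 935/4540 = 0.20595
p₀ = P(outcome | unexposed) = 249/1871 = 0.13308
Overall risk P(Y=1) = π·p₁ + (1−π)·p₀ = 0.629×0.20595 + 0.371×0.13308 = 0.17891.
Under exogeneity, PAF = [P(Y=1) − p₀] / P(Y=1).
PAF = (0.17891 − 0.13308) / 0.17891 ≈ 0.2562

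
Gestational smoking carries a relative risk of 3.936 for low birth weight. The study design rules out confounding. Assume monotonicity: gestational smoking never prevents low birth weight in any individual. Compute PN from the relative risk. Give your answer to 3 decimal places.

PN ≈ 0.746

Under exogeneity and monotonicity, PN = (RR − 1) / RR = 1 − 1/RR.
PN = (3.936 − 1) / 3.936 = 2.936 / 3.936 ≈ 0.7459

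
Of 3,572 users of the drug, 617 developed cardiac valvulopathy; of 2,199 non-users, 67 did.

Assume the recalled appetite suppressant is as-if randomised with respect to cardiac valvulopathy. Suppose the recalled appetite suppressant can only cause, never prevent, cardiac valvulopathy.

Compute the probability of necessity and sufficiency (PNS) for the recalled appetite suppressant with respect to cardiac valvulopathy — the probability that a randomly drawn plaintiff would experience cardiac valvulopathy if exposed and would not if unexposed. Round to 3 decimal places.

p₁ = P(outcome | exposed) = 617/3572 = 0.17273
p₀ = P(outcome | unexposed) = 67/2199 = 0.030468
Under exogeneity and monotonicity, PNS = p₁ − p₀.
PNS = 0.17273 − 0.030468 = 0.14226

PNS ≈ 0.142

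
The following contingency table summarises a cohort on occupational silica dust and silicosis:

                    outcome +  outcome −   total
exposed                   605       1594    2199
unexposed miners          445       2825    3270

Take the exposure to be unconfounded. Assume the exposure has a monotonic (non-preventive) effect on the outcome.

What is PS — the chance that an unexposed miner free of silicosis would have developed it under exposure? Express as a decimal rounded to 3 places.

p₁ = P(outcome | exposed) = 605/2199 = 0.27513
p₀ = P(outcome | unexposed) = 445/3270 = 0.13609
Under exogeneity and monotonicity, PS = (p₁ − p₀)/(1 − p₀).
PS = (0.27513 − 0.13609) / 0.86391 ≈ 0.1609

PS ≈ 0.161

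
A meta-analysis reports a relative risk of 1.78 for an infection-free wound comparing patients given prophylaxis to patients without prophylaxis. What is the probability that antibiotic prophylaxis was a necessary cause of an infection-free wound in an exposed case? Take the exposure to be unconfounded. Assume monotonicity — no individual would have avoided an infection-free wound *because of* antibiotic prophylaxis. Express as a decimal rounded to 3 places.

Under exogeneity and monotonicity, PN = (RR − 1) / RR = 1 − 1/RR.
PN = (1.78 − 1) / 1.78 = 0.78 / 1.78 ≈ 0.4382

PN ≈ 0.438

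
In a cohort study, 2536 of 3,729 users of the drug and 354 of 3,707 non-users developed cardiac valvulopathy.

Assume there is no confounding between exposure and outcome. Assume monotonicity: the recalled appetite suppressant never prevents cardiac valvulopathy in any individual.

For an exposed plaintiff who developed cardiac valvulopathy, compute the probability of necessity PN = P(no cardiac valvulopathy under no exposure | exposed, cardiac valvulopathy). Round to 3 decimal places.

p₁ = P(outcome | exposed) = 2536/3729 = 0.68008
p₀ = P(outcome | unexposed) = 354/3707 = 0.095495
Under exogeneity and monotonicity, PN = (p₁ − p₀) / p₁.
PN = (0.68008 − 0.095495) / 0.68008 = 0.58458 / 0.68008 ≈ 0.8596

PN ≈ 0.860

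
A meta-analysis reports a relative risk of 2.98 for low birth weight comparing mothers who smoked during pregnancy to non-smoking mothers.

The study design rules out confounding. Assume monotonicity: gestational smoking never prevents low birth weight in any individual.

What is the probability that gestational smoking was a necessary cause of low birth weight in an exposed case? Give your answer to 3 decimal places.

PN ≈ 0.664

Under exogeneity and monotonicity, PN = (RR − 1) / RR = 1 − 1/RR.
PN = (2.98 − 1) / 2.98 = 1.98 / 2.98 ≈ 0.6644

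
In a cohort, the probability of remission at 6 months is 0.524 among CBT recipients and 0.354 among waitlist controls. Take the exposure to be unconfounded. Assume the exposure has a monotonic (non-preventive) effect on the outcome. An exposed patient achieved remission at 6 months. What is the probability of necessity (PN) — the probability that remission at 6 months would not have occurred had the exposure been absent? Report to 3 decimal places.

PN ≈ 0.324

Let p₁ = 0.524, p₀ = 0.354.
Under exogeneity and monotonicity, PN = (p₁ − p₀) / p₁.
PN = (0.524 − 0.354) / 0.524 = 0.17 / 0.524 ≈ 0.3244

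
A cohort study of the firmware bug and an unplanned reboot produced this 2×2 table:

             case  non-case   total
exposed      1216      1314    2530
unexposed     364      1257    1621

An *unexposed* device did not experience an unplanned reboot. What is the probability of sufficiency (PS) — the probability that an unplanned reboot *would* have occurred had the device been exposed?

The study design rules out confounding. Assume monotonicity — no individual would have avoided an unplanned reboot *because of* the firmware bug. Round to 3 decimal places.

p₁ = P(outcome | exposed) = 1216/2530 = 0.48063
p₀ = P(outcome | unexposed) = 364/1621 = 0.22455
Under exogeneity and monotonicity, PS = (p₁ − p₀)/(1 − p₀).
PS = (0.48063 − 0.22455) / 0.77545 ≈ 0.3302

PS ≈ 0.330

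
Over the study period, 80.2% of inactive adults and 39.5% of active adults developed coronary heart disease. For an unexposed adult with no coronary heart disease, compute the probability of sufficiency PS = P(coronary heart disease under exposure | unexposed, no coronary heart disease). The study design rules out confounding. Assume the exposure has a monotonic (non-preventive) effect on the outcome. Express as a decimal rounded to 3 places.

p₁ = 0.802, p₀ = 0.395.
Under exogeneity and monotonicity, PS = (p₁ − p₀) / (1 − p₀).
PS = (0.802 − 0.395) / (1 − 0.395) = 0.407 / 0.605 ≈ 0.6727

PS ≈ 0.673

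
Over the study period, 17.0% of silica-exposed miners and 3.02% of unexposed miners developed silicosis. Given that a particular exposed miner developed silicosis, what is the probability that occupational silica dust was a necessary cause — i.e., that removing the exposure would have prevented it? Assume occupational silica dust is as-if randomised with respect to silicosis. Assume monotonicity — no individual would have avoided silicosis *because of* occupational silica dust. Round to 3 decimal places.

p₁ = 0.17, p₀ = 0.0302.
Under exogeneity and monotonicity, PN = (p₁ − p₀) / p₁.
PN = (0.17 − 0.0302) / 0.17 = 0.1398 / 0.17 ≈ 0.8224

PN ≈ 0.822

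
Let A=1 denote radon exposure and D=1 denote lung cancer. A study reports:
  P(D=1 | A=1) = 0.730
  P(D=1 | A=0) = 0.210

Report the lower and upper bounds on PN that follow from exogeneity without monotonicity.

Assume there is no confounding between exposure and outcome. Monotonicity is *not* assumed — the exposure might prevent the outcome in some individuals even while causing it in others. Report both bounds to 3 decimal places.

Let p₁ = 0.73, p₀ = 0.21.
Under exogeneity alone the bounds on PN are max{0,(p₁−p₀)/p₁} ≤ PN ≤ min{1,(1−p₀)/p₁}.
  lower = (p₁ − p₀)/p₁ = 0.52 / 0.73 ≈ 0.7123
  upper = min{1, (1 − p₀)/p₁} = 0.79 / 0.73 ≈ 1.0822 → capped at 1

0.712 ≤ PN ≤ 1.000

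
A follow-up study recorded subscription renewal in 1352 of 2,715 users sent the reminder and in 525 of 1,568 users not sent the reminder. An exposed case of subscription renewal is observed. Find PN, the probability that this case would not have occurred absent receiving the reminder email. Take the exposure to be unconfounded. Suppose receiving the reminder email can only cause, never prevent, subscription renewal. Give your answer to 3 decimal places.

p₁ = P(outcome | exposed) = 1352/2715 = 0.49797
p₀ = P(outcome | unexposed) = 525/1568 = 0.33482
Under exogeneity and monotonicity, PN = (p₁ − p₀) / p₁.
PN = (0.49797 − 0.33482) / 0.49797 = 0.16315 / 0.49797 ≈ 0.3276

PN ≈ 0.328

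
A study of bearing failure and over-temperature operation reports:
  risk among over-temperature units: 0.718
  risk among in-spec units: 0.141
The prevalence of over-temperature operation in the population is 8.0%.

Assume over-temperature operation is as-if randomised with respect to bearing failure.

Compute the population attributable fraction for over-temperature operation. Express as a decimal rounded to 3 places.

PAF ≈ 0.247

Let p₁ = 0.718, p₀ = 0.141.
Overall risk P(Y=1) = π·p₁ + (1−π)·p₀ = 0.08×0.718 + 0.92×0.141 = 0.18716.
Under exogeneity, PAF = [P(Y=1) − p₀] / P(Y=1).
PAF = (0.18716 − 0.141) / 0.18716 ≈ 0.2466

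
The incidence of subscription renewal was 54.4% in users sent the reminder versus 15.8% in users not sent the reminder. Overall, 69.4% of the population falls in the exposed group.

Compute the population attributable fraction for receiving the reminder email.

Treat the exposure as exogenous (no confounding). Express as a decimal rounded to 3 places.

PAF ≈ 0.629

p₁ = 0.544, p₀ = 0.158.
Overall risk P(Y=1) = π·p₁ + (1−π)·p₀ = 0.694×0.544 + 0.306×0.158 = 0.42588.
Under exogeneity, PAF = [P(Y=1) − p₀] / P(Y=1).
PAF = (0.42588 − 0.158) / 0.42588 ≈ 0.6290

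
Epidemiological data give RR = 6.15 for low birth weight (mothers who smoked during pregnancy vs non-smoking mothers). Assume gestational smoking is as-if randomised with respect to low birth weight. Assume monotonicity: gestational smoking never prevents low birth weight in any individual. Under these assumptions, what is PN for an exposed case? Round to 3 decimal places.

PN ≈ 0.837

Under exogeneity and monotonicity, PN = (RR − 1) / RR = 1 − 1/RR.
PN = (6.15 − 1) / 6.15 = 5.15 / 6.15 ≈ 0.8374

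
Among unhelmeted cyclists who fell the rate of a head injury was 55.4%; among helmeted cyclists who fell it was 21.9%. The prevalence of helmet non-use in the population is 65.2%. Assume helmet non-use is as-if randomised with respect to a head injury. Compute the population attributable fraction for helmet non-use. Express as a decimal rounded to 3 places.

PAF ≈ 0.499

p₁ = 0.554, p₀ = 0.219.
Overall risk P(Y=1) = π·p₁ + (1−π)·p₀ = 0.652×0.554 + 0.348×0.219 = 0.43742.
Under exogeneity, PAF = [P(Y=1) − p₀] / P(Y=1).
PAF = (0.43742 − 0.219) / 0.43742 ≈ 0.4993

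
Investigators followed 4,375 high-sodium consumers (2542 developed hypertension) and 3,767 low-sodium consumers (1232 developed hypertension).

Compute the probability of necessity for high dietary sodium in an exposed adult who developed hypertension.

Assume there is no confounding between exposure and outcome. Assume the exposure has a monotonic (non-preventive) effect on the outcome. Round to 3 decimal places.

PN ≈ 0.437

p₁ = P(outcome | exposed) = 2542/4375 = 0.58103
p₀ = P(outcome | unexposed) = 1232/3767 = 0.32705
Under exogeneity and monotonicity, PN = (p₁ − p₀) / p₁.
PN = (0.58103 − 0.32705) / 0.58103 = 0.25398 / 0.58103 ≈ 0.4371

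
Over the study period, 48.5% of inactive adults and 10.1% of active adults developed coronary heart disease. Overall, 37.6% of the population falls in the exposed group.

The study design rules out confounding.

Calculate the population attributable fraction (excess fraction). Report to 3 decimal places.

PAF ≈ 0.588

p₁ = 0.485, p₀ = 0.101.
Overall risk P(Y=1) = π·p₁ + (1−π)·p₀ = 0.376×0.485 + 0.624×0.101 = 0.24538.
Under exogeneity, PAF = [P(Y=1) − p₀] / P(Y=1).
PAF = (0.24538 − 0.101) / 0.24538 ≈ 0.5884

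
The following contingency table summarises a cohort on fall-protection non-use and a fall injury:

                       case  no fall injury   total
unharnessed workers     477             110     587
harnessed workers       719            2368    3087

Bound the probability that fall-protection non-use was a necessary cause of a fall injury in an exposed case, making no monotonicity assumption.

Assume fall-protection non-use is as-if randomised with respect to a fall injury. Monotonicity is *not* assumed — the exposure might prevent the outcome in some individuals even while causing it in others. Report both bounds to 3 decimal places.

p₁ = P(outcome | exposed) = 477/587 = 0.81261
p₀ = P(outcome | unexposed) = 719/3087 = 0.23291
Under exogeneity alone the bounds on PN are max{0,(p₁−p₀)/p₁} ≤ PN ≤ min{1,(1−p₀)/p₁}.
  lower = (p₁ − p₀)/p₁ = 0.57969 / 0.81261 ≈ 0.7134
  upper = min{1, (1 − p₀)/p₁} = 0.76709 / 0.81261 ≈ 0.9440

0.713 ≤ PN ≤ 0.944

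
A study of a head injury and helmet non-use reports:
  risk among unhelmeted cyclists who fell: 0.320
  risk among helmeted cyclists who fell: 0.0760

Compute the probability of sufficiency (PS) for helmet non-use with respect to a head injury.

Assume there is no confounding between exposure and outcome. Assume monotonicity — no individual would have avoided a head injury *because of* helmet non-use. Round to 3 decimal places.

PS ≈ 0.264

Let p₁ = 0.32, p₀ = 0.076.
Under exogeneity and monotonicity, PS = (p₁ − p₀) / (1 − p₀).
PS = (0.32 − 0.076) / (1 − 0.076) = 0.244 / 0.924 ≈ 0.2641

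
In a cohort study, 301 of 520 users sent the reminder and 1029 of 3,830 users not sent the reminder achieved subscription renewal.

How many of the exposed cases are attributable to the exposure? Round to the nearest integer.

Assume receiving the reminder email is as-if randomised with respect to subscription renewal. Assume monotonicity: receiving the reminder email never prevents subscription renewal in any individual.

p₁ = P(outcome | exposed) = 301/520 = 0.57885
p₀ = P(outcome | unexposed) = 1029/3830 = 0.26867
PN = (p₁ − p₀)/p₁ = (0.57885 − 0.26867) / 0.57885 ≈ 0.53586.
Attributable cases ≈ PN × (exposed cases) = 0.53586 × 301 ≈ 161.29.

about 161 cases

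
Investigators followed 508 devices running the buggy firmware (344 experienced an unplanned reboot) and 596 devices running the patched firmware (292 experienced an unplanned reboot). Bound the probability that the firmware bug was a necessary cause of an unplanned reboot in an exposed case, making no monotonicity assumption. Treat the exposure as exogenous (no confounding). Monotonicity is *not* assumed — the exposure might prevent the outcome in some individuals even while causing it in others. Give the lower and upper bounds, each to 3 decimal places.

0.276 ≤ PN ≤ 0.753

p₁ = P(outcome | exposed) = 344/508 = 0.67717
p₀ = P(outcome | unexposed) = 292/596 = 0.48993
Under exogeneity alone the bounds on PN are max{0,(p₁−p₀)/p₁} ≤ PN ≤ min{1,(1−p₀)/p₁}.
  lower = (p₁ − p₀)/p₁ = 0.18723 / 0.67717 ≈ 0.2765
  upper = min{1, (1 − p₀)/p₁} = 0.51007 / 0.67717 ≈ 0.7532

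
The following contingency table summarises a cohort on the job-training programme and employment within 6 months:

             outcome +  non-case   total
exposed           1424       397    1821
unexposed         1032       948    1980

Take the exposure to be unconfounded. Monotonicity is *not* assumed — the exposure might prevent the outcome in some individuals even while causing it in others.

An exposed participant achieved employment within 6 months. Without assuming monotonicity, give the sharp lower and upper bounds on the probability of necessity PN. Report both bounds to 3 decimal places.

0.333 ≤ PN ≤ 0.612

p₁ = P(outcome | exposed) = 1424/1821 = 0.78199
p₀ = P(outcome | unexposed) = 1032/1980 = 0.52121
Under exogeneity alone the bounds on PN are max{0,(p₁−p₀)/p₁} ≤ PN ≤ min{1,(1−p₀)/p₁}.
  lower = (p₁ − p₀)/p₁ = 0.26078 / 0.78199 ≈ 0.3335
  upper = min{1, (1 − p₀)/p₁} = 0.47879 / 0.78199 ≈ 0.6123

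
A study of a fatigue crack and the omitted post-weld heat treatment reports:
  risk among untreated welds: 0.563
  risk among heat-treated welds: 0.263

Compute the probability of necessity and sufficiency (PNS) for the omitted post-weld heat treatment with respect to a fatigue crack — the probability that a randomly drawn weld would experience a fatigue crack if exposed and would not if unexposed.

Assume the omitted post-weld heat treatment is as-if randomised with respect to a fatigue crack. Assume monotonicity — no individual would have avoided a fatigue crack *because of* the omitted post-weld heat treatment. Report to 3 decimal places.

PNS ≈ 0.300

Let p₁ = 0.563, p₀ = 0.263.
Under exogeneity and monotonicity, PNS = p₁ − p₀.
PNS = 0.563 − 0.263 = 0.3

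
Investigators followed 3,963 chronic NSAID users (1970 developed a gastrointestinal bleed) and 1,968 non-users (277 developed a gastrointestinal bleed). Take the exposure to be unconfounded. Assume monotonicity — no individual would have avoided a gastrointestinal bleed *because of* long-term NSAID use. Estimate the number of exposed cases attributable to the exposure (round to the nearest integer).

about 1412 cases

p₁ = P(outcome | exposed) = 1970/3963 = 0.4971
p₀ = P(outcome | unexposed) = 277/1968 = 0.14075
PN = (p₁ − p₀)/p₁ = (0.4971 − 0.14075) / 0.4971 ≈ 0.71685.
Attributable cases ≈ PN × (exposed cases) = 0.71685 × 1970 ≈ 1412.20.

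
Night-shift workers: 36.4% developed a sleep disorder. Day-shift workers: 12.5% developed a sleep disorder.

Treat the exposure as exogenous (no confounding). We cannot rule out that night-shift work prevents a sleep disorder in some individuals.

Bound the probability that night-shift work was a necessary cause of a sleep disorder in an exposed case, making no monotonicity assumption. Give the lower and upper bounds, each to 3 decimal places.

0.657 ≤ PN ≤ 1.000

p₁ = 0.364, p₀ = 0.125.
Under exogeneity alone the bounds on PN are max{0,(p₁−p₀)/p₁} ≤ PN ≤ min{1,(1−p₀)/p₁}.
  lower = (p₁ − p₀)/p₁ = 0.239 / 0.364 ≈ 0.6566
  upper = min{1, (1 − p₀)/p₁} = 0.875 / 0.364 ≈ 2.4038 → capped at 1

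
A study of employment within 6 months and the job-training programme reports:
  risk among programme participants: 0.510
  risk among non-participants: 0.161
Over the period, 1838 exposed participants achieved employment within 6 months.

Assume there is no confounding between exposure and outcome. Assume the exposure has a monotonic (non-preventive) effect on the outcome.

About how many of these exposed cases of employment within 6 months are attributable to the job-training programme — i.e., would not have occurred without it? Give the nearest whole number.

about 1258 cases

Let p₁ = 0.51, p₀ = 0.161.
PN = (p₁ − p₀)/p₁ = (0.51 − 0.161) / 0.51 ≈ 0.68431.
Attributable cases ≈ PN × (exposed cases) = 0.68431 × 1838 ≈ 1257.77.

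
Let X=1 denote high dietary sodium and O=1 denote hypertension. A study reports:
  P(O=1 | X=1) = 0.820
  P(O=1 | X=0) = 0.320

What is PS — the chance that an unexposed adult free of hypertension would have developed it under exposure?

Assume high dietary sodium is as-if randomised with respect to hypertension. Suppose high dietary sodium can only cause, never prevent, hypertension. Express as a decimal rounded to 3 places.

Let p₁ = 0.82, p₀ = 0.32.
Under exogeneity and monotonicity, PS = (p₁ − p₀) / (1 − p₀).
PS = (0.82 − 0.32) / (1 − 0.32) = 0.5 / 0.68 ≈ 0.7353

PS ≈ 0.735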